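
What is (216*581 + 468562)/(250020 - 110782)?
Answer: 297029/69619 ≈ 4.2665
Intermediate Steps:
(216*581 + 468562)/(250020 - 110782) = (125496 + 468562)/139238 = 594058*(1/139238) = 297029/69619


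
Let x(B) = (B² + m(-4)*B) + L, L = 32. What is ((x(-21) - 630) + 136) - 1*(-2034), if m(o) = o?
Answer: 2097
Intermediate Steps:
x(B) = 32 + B² - 4*B (x(B) = (B² - 4*B) + 32 = 32 + B² - 4*B)
((x(-21) - 630) + 136) - 1*(-2034) = (((32 + (-21)² - 4*(-21)) - 630) + 136) - 1*(-2034) = (((32 + 441 + 84) - 630) + 136) + 2034 = ((557 - 630) + 136) + 2034 = (-73 + 136) + 2034 = 63 + 2034 = 2097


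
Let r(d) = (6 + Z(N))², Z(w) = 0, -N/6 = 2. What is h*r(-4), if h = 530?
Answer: 19080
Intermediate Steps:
N = -12 (N = -6*2 = -12)
r(d) = 36 (r(d) = (6 + 0)² = 6² = 36)
h*r(-4) = 530*36 = 19080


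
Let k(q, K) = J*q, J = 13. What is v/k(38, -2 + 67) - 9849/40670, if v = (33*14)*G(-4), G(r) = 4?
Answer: 717273/205010 ≈ 3.4987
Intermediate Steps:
k(q, K) = 13*q
v = 1848 (v = (33*14)*4 = 462*4 = 1848)
v/k(38, -2 + 67) - 9849/40670 = 1848/((13*38)) - 9849/40670 = 1848/494 - 9849*1/40670 = 1848*(1/494) - 201/830 = 924/247 - 201/830 = 717273/205010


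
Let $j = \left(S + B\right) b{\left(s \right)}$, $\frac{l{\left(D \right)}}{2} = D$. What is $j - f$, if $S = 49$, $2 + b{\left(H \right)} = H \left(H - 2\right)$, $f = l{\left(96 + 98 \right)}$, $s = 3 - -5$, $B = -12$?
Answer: $1314$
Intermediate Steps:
$l{\left(D \right)} = 2 D$
$s = 8$ ($s = 3 + 5 = 8$)
$f = 388$ ($f = 2 \left(96 + 98\right) = 2 \cdot 194 = 388$)
$b{\left(H \right)} = -2 + H \left(-2 + H\right)$ ($b{\left(H \right)} = -2 + H \left(H - 2\right) = -2 + H \left(-2 + H\right)$)
$j = 1702$ ($j = \left(49 - 12\right) \left(-2 + 8^{2} - 16\right) = 37 \left(-2 + 64 - 16\right) = 37 \cdot 46 = 1702$)
$j - f = 1702 - 388 = 1314$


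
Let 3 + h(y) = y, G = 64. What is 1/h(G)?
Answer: 1/61 ≈ 0.016393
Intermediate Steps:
h(y) = -3 + y
1/h(G) = 1/(-3 + 64) = 1/61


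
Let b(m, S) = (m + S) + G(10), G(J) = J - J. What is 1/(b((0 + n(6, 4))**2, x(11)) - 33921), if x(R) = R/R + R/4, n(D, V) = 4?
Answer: -4/135605 ≈ -2.9497e-5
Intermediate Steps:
x(R) = 1 + R/4 (x(R) = 1 + R*(1/4) = 1 + R/4)
G(J) = 0
b(m, S) = S + m (b(m, S) = (m + S) + 0 = (S + m) + 0 = S + m)
1/(b((0 + n(6, 4))**2, x(11)) - 33921) = 1/(((1 + (1/4)*11) + (0 + 4)**2) - 33921) = 1/(((1 + 11/4) + 4**2) - 33921) = 1/((15/4 + 16) - 33921) = 1/(79/4 - 33921) = 1/(-135605/4) = -4/135605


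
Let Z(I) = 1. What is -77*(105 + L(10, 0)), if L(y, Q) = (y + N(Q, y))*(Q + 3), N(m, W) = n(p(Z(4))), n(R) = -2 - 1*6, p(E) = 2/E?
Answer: -8547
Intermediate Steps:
n(R) = -8 (n(R) = -2 - 6 = -8)
N(m, W) = -8
L(y, Q) = (-8 + y)*(3 + Q) (L(y, Q) = (y - 8)*(Q + 3) = (-8 + y)*(3 + Q))
-77*(105 + L(10, 0)) = -77*(105 + (-24 - 8*0 + 3*10 + 0*10)) = -77*(105 + (-24 + 0 + 30 + 0)) = -77*(105 + 6) = -77*111 = -8547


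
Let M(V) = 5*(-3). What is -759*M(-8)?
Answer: 11385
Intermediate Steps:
M(V) = -15
-759*M(-8) = -759*(-15) = 11385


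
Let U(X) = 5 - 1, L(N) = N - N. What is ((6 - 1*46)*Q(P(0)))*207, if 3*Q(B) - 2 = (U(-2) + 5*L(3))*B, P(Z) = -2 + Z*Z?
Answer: 16560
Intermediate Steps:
L(N) = 0
U(X) = 4
P(Z) = -2 + Z**2
Q(B) = 2/3 + 4*B/3 (Q(B) = 2/3 + ((4 + 5*0)*B)/3 = 2/3 + ((4 + 0)*B)/3 = 2/3 + (4*B)/3 = 2/3 + 4*B/3)
((6 - 1*46)*Q(P(0)))*207 = ((6 - 1*46)*(2/3 + 4*(-2 + 0**2)/3))*207 = ((6 - 46)*(2/3 + 4*(-2 + 0)/3))*207 = -40*(2/3 + (4/3)*(-2))*207 = -40*(2/3 - 8/3)*207 = -40*(-2)*207 = 80*207 = 16560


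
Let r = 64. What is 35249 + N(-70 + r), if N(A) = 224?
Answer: 35473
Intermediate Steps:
35249 + N(-70 + r) = 35249 + 224 = 35473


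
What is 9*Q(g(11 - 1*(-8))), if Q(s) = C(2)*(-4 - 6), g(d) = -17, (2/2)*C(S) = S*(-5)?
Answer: 900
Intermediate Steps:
C(S) = -5*S (C(S) = S*(-5) = -5*S)
Q(s) = 100 (Q(s) = (-5*2)*(-4 - 6) = -10*(-10) = 100)
9*Q(g(11 - 1*(-8))) = 9*100 = 900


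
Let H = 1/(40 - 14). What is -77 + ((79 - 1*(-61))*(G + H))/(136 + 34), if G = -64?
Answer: -28658/221 ≈ -129.67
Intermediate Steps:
H = 1/26 ≈ 0.038462
-77 + ((79 - 1*(-61))*(G + H))/(136 + 34) = -77 + ((79 - 1*(-61))*(-64 + 1/26))/(136 + 34) = -77 + ((79 + 61)*(-1663/26))/170 = -77 + (140*(-1663/26))*(1/170) = -77 - 116410/13*1/170 = -77 - 11641/221 = -28658/221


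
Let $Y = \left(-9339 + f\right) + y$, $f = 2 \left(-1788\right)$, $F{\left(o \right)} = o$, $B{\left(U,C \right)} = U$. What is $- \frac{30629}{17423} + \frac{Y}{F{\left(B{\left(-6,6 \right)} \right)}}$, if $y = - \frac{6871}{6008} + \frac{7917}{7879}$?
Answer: $\frac{10643101572313151}{4948518651216} \approx 2150.8$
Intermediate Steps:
$f = -3576$
$y = - \frac{6571273}{47337032}$ ($y = \left(-6871\right) \frac{1}{6008} + 7917 \cdot \frac{1}{7879} = - \frac{6871}{6008} + \frac{7917}{7879} = - \frac{6571273}{47337032} \approx -0.13882$)
$Y = - \frac{611364339553}{47337032}$ ($Y = \left(-9339 - 3576\right) - \frac{6571273}{47337032} = -12915 - \frac{6571273}{47337032} = - \frac{611364339553}{47337032} \approx -12915.0$)
$- \frac{30629}{17423} + \frac{Y}{F{\left(B{\left(-6,6 \right)} \right)}} = - \frac{30629}{17423} - \frac{611364339553}{47337032 \left(-6\right)} = \left(-30629\right) \frac{1}{17423} - - \frac{611364339553}{284022192} = - \frac{30629}{17423} + \frac{611364339553}{284022192} = \frac{10643101572313151}{4948518651216}$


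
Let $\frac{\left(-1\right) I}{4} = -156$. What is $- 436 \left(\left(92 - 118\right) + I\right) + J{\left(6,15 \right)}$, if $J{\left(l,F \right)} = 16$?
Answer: $-260712$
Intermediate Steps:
$I = 624$ ($I = \left(-4\right) \left(-156\right) = 624$)
$- 436 \left(\left(92 - 118\right) + I\right) + J{\left(6,15 \right)} = - 436 \left(\left(92 - 118\right) + 624\right) + 16 = - 436 \left(-26 + 624\right) + 16 = \left(-436\right) 598 + 16 = -260728 + 16 = -260712$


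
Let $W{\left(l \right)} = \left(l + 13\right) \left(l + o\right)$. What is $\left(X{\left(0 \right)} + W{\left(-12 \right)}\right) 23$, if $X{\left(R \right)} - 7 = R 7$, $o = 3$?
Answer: $-46$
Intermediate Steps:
$X{\left(R \right)} = 7 + 7 R$ ($X{\left(R \right)} = 7 + R 7 = 7 + 7 R$)
$W{\left(l \right)} = \left(3 + l\right) \left(13 + l\right)$ ($W{\left(l \right)} = \left(l + 13\right) \left(l + 3\right) = \left(13 + l\right) \left(3 + l\right) = \left(3 + l\right) \left(13 + l\right)$)
$\left(X{\left(0 \right)} + W{\left(-12 \right)}\right) 23 = \left(\left(7 + 7 \cdot 0\right) + \left(39 + \left(-12\right)^{2} + 16 \left(-12\right)\right)\right) 23 = \left(\left(7 + 0\right) + \left(39 + 144 - 192\right)\right) 23 = \left(7 - 9\right) 23 = \left(-2\right) 23 = -46$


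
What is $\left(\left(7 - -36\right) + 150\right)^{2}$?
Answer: $37249$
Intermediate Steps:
$\left(\left(7 - -36\right) + 150\right)^{2} = \left(\left(7 + 36\right) + 150\right)^{2} = \left(43 + 150\right)^{2} = 193^{2} = 37249$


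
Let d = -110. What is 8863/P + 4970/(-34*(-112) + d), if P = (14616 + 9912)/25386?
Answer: 69346462377/7558712 ≈ 9174.4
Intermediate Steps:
P = 4088/4231 (P = 24528*(1/25386) = 4088/4231 ≈ 0.96620)
8863/P + 4970/(-34*(-112) + d) = 8863/(4088/4231) + 4970/(-34*(-112) - 110) = 8863*(4231/4088) + 4970/(3808 - 110) = 37499353/4088 + 4970/3698 = 37499353/4088 + 4970*(1/3698) = 37499353/4088 + 2485/1849 = 69346462377/7558712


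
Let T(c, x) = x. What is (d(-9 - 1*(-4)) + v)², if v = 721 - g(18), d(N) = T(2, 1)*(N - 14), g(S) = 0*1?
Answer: 492804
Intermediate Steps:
g(S) = 0
d(N) = -14 + N (d(N) = 1*(N - 14) = 1*(-14 + N) = -14 + N)
v = 721 (v = 721 - 1*0 = 721 + 0 = 721)
(d(-9 - 1*(-4)) + v)² = ((-14 + (-9 - 1*(-4))) + 721)² = ((-14 + (-9 + 4)) + 721)² = ((-14 - 5) + 721)² = (-19 + 721)² = 702² = 492804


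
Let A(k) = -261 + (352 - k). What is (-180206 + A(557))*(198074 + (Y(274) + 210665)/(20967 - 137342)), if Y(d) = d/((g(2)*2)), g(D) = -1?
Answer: -4164607257581184/116375 ≈ -3.5786e+10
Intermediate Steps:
A(k) = 91 - k
Y(d) = -d/2 (Y(d) = d/((-1*2)) = d/(-2) = d*(-½) = -d/2)
(-180206 + A(557))*(198074 + (Y(274) + 210665)/(20967 - 137342)) = (-180206 + (91 - 1*557))*(198074 + (-½*274 + 210665)/(20967 - 137342)) = (-180206 + (91 - 557))*(198074 + (-137 + 210665)/(-116375)) = (-180206 - 466)*(198074 + 210528*(-1/116375)) = -180672*(198074 - 210528/116375) = -180672*23050651222/116375 = -4164607257581184/116375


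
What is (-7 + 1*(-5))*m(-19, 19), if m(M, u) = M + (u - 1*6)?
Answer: 72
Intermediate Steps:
m(M, u) = -6 + M + u (m(M, u) = M + (u - 6) = M + (-6 + u) = -6 + M + u)
(-7 + 1*(-5))*m(-19, 19) = (-7 + 1*(-5))*(-6 - 19 + 19) = (-7 - 5)*(-6) = -12*(-6) = 72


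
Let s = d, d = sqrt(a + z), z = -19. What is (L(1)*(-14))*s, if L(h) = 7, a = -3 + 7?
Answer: -98*I*sqrt(15) ≈ -379.55*I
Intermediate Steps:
a = 4
d = I*sqrt(15) (d = sqrt(4 - 19) = sqrt(-15) = I*sqrt(15) ≈ 3.873*I)
s = I*sqrt(15) ≈ 3.873*I
(L(1)*(-14))*s = (7*(-14))*(I*sqrt(15)) = -98*I*sqrt(15)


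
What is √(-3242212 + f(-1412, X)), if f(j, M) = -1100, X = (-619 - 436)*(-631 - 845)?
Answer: 12*I*√22523 ≈ 1800.9*I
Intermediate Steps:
X = 1557180 (X = -1055*(-1476) = 1557180)
√(-3242212 + f(-1412, X)) = √(-3242212 - 1100) = √(-3243312) = 12*I*√22523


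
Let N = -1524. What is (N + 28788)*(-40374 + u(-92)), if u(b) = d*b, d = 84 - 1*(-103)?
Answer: -1569806592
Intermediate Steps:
d = 187 (d = 84 + 103 = 187)
u(b) = 187*b
(N + 28788)*(-40374 + u(-92)) = (-1524 + 28788)*(-40374 + 187*(-92)) = 27264*(-40374 - 17204) = 27264*(-57578) = -1569806592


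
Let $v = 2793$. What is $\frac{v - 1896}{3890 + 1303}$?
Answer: $\frac{299}{1731} \approx 0.17273$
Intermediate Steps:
$\frac{v - 1896}{3890 + 1303} = \frac{2793 - 1896}{3890 + 1303} = \frac{897}{5193} = 897 \cdot \frac{1}{5193} = \frac{299}{1731}$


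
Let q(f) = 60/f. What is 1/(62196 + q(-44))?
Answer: 11/684141 ≈ 1.6079e-5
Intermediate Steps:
1/(62196 + q(-44)) = 1/(62196 + 60/(-44)) = 1/(62196 + 60*(-1/44)) = 1/(62196 - 15/11) = 1/(684141/11) = 11/684141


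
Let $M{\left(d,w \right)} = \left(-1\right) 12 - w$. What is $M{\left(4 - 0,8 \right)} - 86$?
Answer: $-106$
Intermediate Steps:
$M{\left(d,w \right)} = -12 - w$
$M{\left(4 - 0,8 \right)} - 86 = \left(-12 - 8\right) - 86 = -20 - 86 = -106$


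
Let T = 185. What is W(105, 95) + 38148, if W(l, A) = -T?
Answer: 37963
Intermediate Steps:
W(l, A) = -185 (W(l, A) = -1*185 = -185)
W(105, 95) + 38148 = -185 + 38148 = 37963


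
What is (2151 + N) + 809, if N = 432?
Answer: 3392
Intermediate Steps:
(2151 + N) + 809 = (2151 + 432) + 809 = 2583 + 809 = 3392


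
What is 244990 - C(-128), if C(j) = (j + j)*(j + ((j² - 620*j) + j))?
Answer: 24689918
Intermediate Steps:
C(j) = 2*j*(j² - 618*j) (C(j) = (2*j)*(j + (j² - 619*j)) = (2*j)*(j² - 618*j) = 2*j*(j² - 618*j))
244990 - C(-128) = 244990 - 2*(-128)²*(-618 - 128) = 244990 - 2*16384*(-746) = 244990 - 1*(-24444928) = 244990 + 24444928 = 24689918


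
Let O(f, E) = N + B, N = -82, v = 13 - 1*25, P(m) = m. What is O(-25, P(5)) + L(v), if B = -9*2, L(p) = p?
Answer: -112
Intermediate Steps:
v = -12 (v = 13 - 25 = -12)
B = -18
O(f, E) = -100 (O(f, E) = -82 - 18 = -100)
O(-25, P(5)) + L(v) = -100 - 12 = -112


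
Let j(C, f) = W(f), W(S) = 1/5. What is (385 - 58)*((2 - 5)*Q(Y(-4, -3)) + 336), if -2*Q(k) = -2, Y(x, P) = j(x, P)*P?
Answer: 108891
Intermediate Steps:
W(S) = ⅕
j(C, f) = ⅕
Y(x, P) = P/5
Q(k) = 1 (Q(k) = -½*(-2) = 1)
(385 - 58)*((2 - 5)*Q(Y(-4, -3)) + 336) = (385 - 58)*((2 - 5)*1 + 336) = 327*(-3*1 + 336) = 327*(-3 + 336) = 327*333 = 108891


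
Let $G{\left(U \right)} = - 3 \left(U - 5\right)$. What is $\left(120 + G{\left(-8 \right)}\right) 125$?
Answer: $19875$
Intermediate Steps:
$G{\left(U \right)} = 15 - 3 U$ ($G{\left(U \right)} = - 3 \left(-5 + U\right) = 15 - 3 U$)
$\left(120 + G{\left(-8 \right)}\right) 125 = \left(120 + \left(15 - -24\right)\right) 125 = \left(120 + \left(15 + 24\right)\right) 125 = \left(120 + 39\right) 125 = 159 \cdot 125 = 19875$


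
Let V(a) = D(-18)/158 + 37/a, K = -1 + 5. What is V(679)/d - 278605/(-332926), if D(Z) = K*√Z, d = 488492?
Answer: 46204704646701/55213457937484 + 3*I*√2/19295434 ≈ 0.83684 + 2.1988e-7*I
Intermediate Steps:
K = 4
D(Z) = 4*√Z
V(a) = 37/a + 6*I*√2/79 (V(a) = (4*√(-18))/158 + 37/a = (4*(3*I*√2))*(1/158) + 37/a = (12*I*√2)*(1/158) + 37/a = 6*I*√2/79 + 37/a = 37/a + 6*I*√2/79)
V(679)/d - 278605/(-332926) = (37/679 + 6*I*√2/79)/488492 - 278605/(-332926) = (37*(1/679) + 6*I*√2/79)*(1/488492) - 278605*(-1/332926) = (37/679 + 6*I*√2/79)*(1/488492) + 278605/332926 = (37/331686068 + 3*I*√2/19295434) + 278605/332926 = 46204704646701/55213457937484 + 3*I*√2/19295434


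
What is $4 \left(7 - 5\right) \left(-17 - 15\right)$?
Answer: $-256$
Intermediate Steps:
$4 \left(7 - 5\right) \left(-17 - 15\right) = 4 \cdot 2 \left(-32\right) = 8 \left(-32\right) = -256$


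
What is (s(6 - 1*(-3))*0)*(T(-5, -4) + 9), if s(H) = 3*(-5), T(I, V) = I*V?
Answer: 0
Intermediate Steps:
s(H) = -15
(s(6 - 1*(-3))*0)*(T(-5, -4) + 9) = (-15*0)*(-5*(-4) + 9) = 0*(20 + 9) = 0*29 = 0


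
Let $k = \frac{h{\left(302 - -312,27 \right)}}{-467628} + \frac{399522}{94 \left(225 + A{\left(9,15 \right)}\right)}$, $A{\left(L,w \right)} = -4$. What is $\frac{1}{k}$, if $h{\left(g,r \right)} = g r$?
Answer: $\frac{809542006}{15540273537} \approx 0.052093$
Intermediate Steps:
$k = \frac{15540273537}{809542006}$ ($k = \frac{\left(302 - -312\right) 27}{-467628} + \frac{399522}{94 \left(225 - 4\right)} = \left(302 + 312\right) 27 \left(- \frac{1}{467628}\right) + \frac{399522}{94 \cdot 221} = 614 \cdot 27 \left(- \frac{1}{467628}\right) + \frac{399522}{20774} = 16578 \left(- \frac{1}{467628}\right) + 399522 \cdot \frac{1}{20774} = - \frac{2763}{77938} + \frac{199761}{10387} = \frac{15540273537}{809542006} \approx 19.196$)
$\frac{1}{k} = \frac{1}{\frac{15540273537}{809542006}} = \frac{809542006}{15540273537}$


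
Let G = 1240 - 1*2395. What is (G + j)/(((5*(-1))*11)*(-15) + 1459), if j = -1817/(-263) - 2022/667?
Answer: -100965551/200330782 ≈ -0.50399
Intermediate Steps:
G = -1155 (G = 1240 - 2395 = -1155)
j = 680153/175421 (j = -1817*(-1/263) - 2022*1/667 = 1817/263 - 2022/667 = 680153/175421 ≈ 3.8773)
(G + j)/(((5*(-1))*11)*(-15) + 1459) = (-1155 + 680153/175421)/(((5*(-1))*11)*(-15) + 1459) = -201931102/(175421*(-5*11*(-15) + 1459)) = -201931102/(175421*(-55*(-15) + 1459)) = -201931102/(175421*(825 + 1459)) = -201931102/175421/2284 = -201931102/175421*1/2284 = -100965551/200330782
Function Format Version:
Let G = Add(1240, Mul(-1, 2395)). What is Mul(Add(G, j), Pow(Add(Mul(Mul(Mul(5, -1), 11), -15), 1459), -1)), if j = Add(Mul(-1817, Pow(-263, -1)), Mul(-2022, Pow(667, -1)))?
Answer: Rational(-100965551, 200330782) ≈ -0.50399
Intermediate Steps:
G = -1155 (G = Add(1240, -2395) = -1155)
j = Rational(680153, 175421) (j = Add(Mul(-1817, Rational(-1, 263)), Mul(-2022, Rational(1, 667))) = Add(Rational(1817, 263), Rational(-2022, 667)) = Rational(680153, 175421) ≈ 3.8773)
Mul(Add(G, j), Pow(Add(Mul(Mul(Mul(5, -1), 11), -15), 1459), -1)) = Mul(Add(-1155, Rational(680153, 175421)), Pow(Add(Mul(Mul(Mul(5, -1), 11), -15), 1459), -1)) = Mul(Rational(-201931102, 175421), Pow(Add(Mul(Mul(-5, 11), -15), 1459), -1)) = Mul(Rational(-201931102, 175421), Pow(Add(Mul(-55, -15), 1459), -1)) = Mul(Rational(-201931102, 175421), Pow(Add(825, 1459), -1)) = Mul(Rational(-201931102, 175421), Pow(2284, -1)) = Mul(Rational(-201931102, 175421), Rational(1, 2284)) = Rational(-100965551, 200330782)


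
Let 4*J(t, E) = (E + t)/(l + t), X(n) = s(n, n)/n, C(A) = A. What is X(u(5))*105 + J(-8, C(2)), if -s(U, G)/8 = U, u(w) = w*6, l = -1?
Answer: -5039/6 ≈ -839.83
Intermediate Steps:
u(w) = 6*w
s(U, G) = -8*U
X(n) = -8 (X(n) = (-8*n)/n = -8)
J(t, E) = (E + t)/(4*(-1 + t)) (J(t, E) = ((E + t)/(-1 + t))/4 = (E + t)/(4*(-1 + t)))
X(u(5))*105 + J(-8, C(2)) = -8*105 + (2 - 8)/(4*(-1 - 8)) = -840 + (1/4)*(-6)/(-9) = -840 + (1/4)*(-1/9)*(-6) = -840 + 1/6 = -5039/6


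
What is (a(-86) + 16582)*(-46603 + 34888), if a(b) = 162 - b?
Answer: -197163450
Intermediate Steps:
(a(-86) + 16582)*(-46603 + 34888) = ((162 - 1*(-86)) + 16582)*(-46603 + 34888) = ((162 + 86) + 16582)*(-11715) = (248 + 16582)*(-11715) = 16830*(-11715) = -197163450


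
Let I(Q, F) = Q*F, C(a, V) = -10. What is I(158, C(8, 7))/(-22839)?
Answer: 1580/22839 ≈ 0.069180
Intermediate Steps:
I(Q, F) = F*Q
I(158, C(8, 7))/(-22839) = -10*158/(-22839) = -1580*(-1/22839) = 1580/22839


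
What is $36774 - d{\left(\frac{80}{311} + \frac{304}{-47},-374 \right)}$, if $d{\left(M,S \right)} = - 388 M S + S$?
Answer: $\frac{13716840124}{14617} \approx 9.3842 \cdot 10^{5}$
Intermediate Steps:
$d{\left(M,S \right)} = S - 388 M S$ ($d{\left(M,S \right)} = - 388 M S + S = S - 388 M S$)
$36774 - d{\left(\frac{80}{311} + \frac{304}{-47},-374 \right)} = 36774 - - 374 \left(1 - 388 \left(\frac{80}{311} + \frac{304}{-47}\right)\right) = 36774 - - 374 \left(1 - 388 \left(80 \cdot \frac{1}{311} + 304 \left(- \frac{1}{47}\right)\right)\right) = 36774 - - 374 \left(1 - 388 \left(\frac{80}{311} - \frac{304}{47}\right)\right) = 36774 - - 374 \left(1 - - \frac{35224192}{14617}\right) = 36774 - - 374 \left(1 + \frac{35224192}{14617}\right) = 36774 - \left(-374\right) \frac{35238809}{14617} = 36774 - - \frac{13179314566}{14617} = 36774 + \frac{13179314566}{14617} = \frac{13716840124}{14617}$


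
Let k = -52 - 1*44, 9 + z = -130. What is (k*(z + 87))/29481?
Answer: 1664/9827 ≈ 0.16933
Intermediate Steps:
z = -139 (z = -9 - 130 = -139)
k = -96 (k = -52 - 44 = -96)
(k*(z + 87))/29481 = -96*(-139 + 87)/29481 = -96*(-52)*(1/29481) = 4992*(1/29481) = 1664/9827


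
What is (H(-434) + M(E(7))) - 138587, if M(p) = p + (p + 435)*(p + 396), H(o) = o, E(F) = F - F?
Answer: 33239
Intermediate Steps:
E(F) = 0
M(p) = p + (396 + p)*(435 + p) (M(p) = p + (435 + p)*(396 + p) = p + (396 + p)*(435 + p))
(H(-434) + M(E(7))) - 138587 = (-434 + (172260 + 0**2 + 832*0)) - 138587 = (-434 + (172260 + 0 + 0)) - 138587 = (-434 + 172260) - 138587 = 171826 - 138587 = 33239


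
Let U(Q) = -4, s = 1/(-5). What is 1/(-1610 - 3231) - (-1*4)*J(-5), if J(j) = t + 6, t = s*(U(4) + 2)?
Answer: 619643/24205 ≈ 25.600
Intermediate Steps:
s = -⅕ ≈ -0.20000
t = ⅖ (t = -(-4 + 2)/5 = -⅕*(-2) = ⅖ ≈ 0.40000)
J(j) = 32/5 (J(j) = ⅖ + 6 = 32/5)
1/(-1610 - 3231) - (-1*4)*J(-5) = 1/(-1610 - 3231) - (-1*4)*32/5 = 1/(-4841) - (-4)*32/5 = -1/4841 - 1*(-128/5) = -1/4841 + 128/5 = 619643/24205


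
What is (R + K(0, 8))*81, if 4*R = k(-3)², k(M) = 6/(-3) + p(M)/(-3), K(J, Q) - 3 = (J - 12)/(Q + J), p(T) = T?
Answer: 567/4 ≈ 141.75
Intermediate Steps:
K(J, Q) = 3 + (-12 + J)/(J + Q) (K(J, Q) = 3 + (J - 12)/(Q + J) = 3 + (-12 + J)/(J + Q))
k(M) = -2 - M/3 (k(M) = 6/(-3) + M/(-3) = 6*(-⅓) + M*(-⅓) = -2 - M/3)
R = ¼ (R = (-2 - ⅓*(-3))²/4 = (-2 + 1)²/4 = (¼)*(-1)² = (¼)*1 = ¼ ≈ 0.25000)
(R + K(0, 8))*81 = (¼ + (-12 + 3*8 + 4*0)/(0 + 8))*81 = (¼ + (-12 + 24 + 0)/8)*81 = (¼ + (⅛)*12)*81 = (¼ + 3/2)*81 = (7/4)*81 = 567/4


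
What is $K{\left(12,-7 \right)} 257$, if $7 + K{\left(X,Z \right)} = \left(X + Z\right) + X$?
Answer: $2570$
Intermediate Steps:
$K{\left(X,Z \right)} = -7 + Z + 2 X$ ($K{\left(X,Z \right)} = -7 + \left(\left(X + Z\right) + X\right) = -7 + \left(Z + 2 X\right) = -7 + Z + 2 X$)
$K{\left(12,-7 \right)} 257 = \left(-7 - 7 + 2 \cdot 12\right) 257 = \left(-7 - 7 + 24\right) 257 = 10 \cdot 257 = 2570$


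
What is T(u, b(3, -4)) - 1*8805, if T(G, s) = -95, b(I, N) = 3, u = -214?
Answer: -8900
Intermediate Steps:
T(u, b(3, -4)) - 1*8805 = -95 - 1*8805 = -95 - 8805 = -8900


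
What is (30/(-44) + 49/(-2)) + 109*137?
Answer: 163986/11 ≈ 14908.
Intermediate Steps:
(30/(-44) + 49/(-2)) + 109*137 = (30*(-1/44) + 49*(-1/2)) + 14933 = (-15/22 - 49/2) + 14933 = -277/11 + 14933 = 163986/11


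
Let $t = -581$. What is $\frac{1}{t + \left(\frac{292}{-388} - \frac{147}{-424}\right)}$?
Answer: $- \frac{41128}{23912061} \approx -0.00172$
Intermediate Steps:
$\frac{1}{t + \left(\frac{292}{-388} - \frac{147}{-424}\right)} = \frac{1}{-581 + \left(\frac{292}{-388} - \frac{147}{-424}\right)} = \frac{1}{-581 + \left(292 \left(- \frac{1}{388}\right) - - \frac{147}{424}\right)} = \frac{1}{-581 + \left(- \frac{73}{97} + \frac{147}{424}\right)} = \frac{1}{-581 - \frac{16693}{41128}} = \frac{1}{- \frac{23912061}{41128}} = - \frac{41128}{23912061}$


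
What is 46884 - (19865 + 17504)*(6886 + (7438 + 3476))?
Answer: -665121316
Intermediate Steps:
46884 - (19865 + 17504)*(6886 + (7438 + 3476)) = 46884 - 37369*(6886 + 10914) = 46884 - 37369*17800 = 46884 - 1*665168200 = 46884 - 665168200 = -665121316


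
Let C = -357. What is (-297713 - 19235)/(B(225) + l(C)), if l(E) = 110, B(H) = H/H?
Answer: -316948/111 ≈ -2855.4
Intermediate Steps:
B(H) = 1
(-297713 - 19235)/(B(225) + l(C)) = (-297713 - 19235)/(1 + 110) = -316948/111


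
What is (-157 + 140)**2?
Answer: 289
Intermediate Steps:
(-157 + 140)**2 = (-17)**2 = 289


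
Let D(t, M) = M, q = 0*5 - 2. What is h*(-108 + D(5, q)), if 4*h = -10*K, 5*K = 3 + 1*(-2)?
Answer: 55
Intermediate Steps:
K = ⅕ (K = (3 + 1*(-2))/5 = (3 - 2)/5 = (⅕)*1 = ⅕ ≈ 0.20000)
q = -2 (q = 0 - 2 = -2)
h = -½ (h = (-10*⅕)/4 = (¼)*(-2) = -½ ≈ -0.50000)
h*(-108 + D(5, q)) = -(-108 - 2)/2 = -½*(-110) = 55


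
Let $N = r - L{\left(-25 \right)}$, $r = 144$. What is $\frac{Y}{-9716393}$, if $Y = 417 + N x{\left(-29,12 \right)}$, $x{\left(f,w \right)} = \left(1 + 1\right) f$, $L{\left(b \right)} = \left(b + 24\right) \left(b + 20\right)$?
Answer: $\frac{7645}{9716393} \approx 0.00078681$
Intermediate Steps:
$L{\left(b \right)} = \left(20 + b\right) \left(24 + b\right)$ ($L{\left(b \right)} = \left(24 + b\right) \left(20 + b\right) = \left(20 + b\right) \left(24 + b\right)$)
$x{\left(f,w \right)} = 2 f$
$N = 139$ ($N = 144 - \left(480 + \left(-25\right)^{2} + 44 \left(-25\right)\right) = 144 - \left(480 + 625 - 1100\right) = 144 - 5 = 139$)
$Y = -7645$ ($Y = 417 + 139 \cdot 2 \left(-29\right) = 417 + 139 \left(-58\right) = 417 - 8062 = -7645$)
$\frac{Y}{-9716393} = - \frac{7645}{-9716393} = \left(-7645\right) \left(- \frac{1}{9716393}\right) = \frac{7645}{9716393}$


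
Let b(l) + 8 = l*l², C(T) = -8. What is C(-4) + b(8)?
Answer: 496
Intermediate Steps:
b(l) = -8 + l³ (b(l) = -8 + l*l² = -8 + l³)
C(-4) + b(8) = -8 + (-8 + 8³) = -8 + (-8 + 512) = -8 + 504 = 496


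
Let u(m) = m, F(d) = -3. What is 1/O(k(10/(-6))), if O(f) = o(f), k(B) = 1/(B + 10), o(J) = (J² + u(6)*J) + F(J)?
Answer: -625/1416 ≈ -0.44138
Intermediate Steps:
o(J) = -3 + J² + 6*J (o(J) = (J² + 6*J) - 3 = -3 + J² + 6*J)
k(B) = 1/(10 + B)
O(f) = -3 + f² + 6*f
1/O(k(10/(-6))) = 1/(-3 + (1/(10 + 10/(-6)))² + 6/(10 + 10/(-6))) = 1/(-3 + (1/(10 + 10*(-⅙)))² + 6/(10 + 10*(-⅙))) = 1/(-3 + (1/(10 - 5/3))² + 6/(10 - 5/3)) = 1/(-3 + (1/(25/3))² + 6/(25/3)) = 1/(-3 + (3/25)² + 6*(3/25)) = 1/(-3 + 9/625 + 18/25) = 1/(-1416/625) = -625/1416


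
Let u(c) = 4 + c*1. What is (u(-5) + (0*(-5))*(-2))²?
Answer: 1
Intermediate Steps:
u(c) = 4 + c
(u(-5) + (0*(-5))*(-2))² = ((4 - 5) + (0*(-5))*(-2))² = (-1 + 0*(-2))² = (-1 + 0)² = (-1)² = 1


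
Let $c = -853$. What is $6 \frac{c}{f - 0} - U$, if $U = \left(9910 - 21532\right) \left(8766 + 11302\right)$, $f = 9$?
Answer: $\frac{699689182}{3} \approx 2.3323 \cdot 10^{8}$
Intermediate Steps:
$U = -233230296$ ($U = \left(-11622\right) 20068 = -233230296$)
$6 \frac{c}{f - 0} - U = 6 \left(- \frac{853}{9 - 0}\right) - -233230296 = 6 \left(- \frac{853}{9 + 0}\right) + 233230296 = 6 \left(- \frac{853}{9}\right) + 233230296 = - \frac{1706}{3} + 233230296 = \frac{699689182}{3}$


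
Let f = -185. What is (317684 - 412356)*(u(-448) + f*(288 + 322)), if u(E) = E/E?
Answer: 10683640528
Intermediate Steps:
u(E) = 1
(317684 - 412356)*(u(-448) + f*(288 + 322)) = (317684 - 412356)*(1 - 185*(288 + 322)) = -94672*(1 - 185*610) = -94672*(1 - 112850) = -94672*(-112849) = 10683640528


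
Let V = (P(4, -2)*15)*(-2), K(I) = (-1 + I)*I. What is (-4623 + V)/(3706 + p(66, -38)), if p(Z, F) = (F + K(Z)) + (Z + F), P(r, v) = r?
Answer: -1581/2662 ≈ -0.59391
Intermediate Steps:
K(I) = I*(-1 + I)
V = -120 (V = (4*15)*(-2) = 60*(-2) = -120)
p(Z, F) = Z + 2*F + Z*(-1 + Z) (p(Z, F) = (F + Z*(-1 + Z)) + (Z + F) = (F + Z*(-1 + Z)) + (F + Z) = Z + 2*F + Z*(-1 + Z))
(-4623 + V)/(3706 + p(66, -38)) = (-4623 - 120)/(3706 + (66**2 + 2*(-38))) = -4743/(3706 + (4356 - 76)) = -4743/(3706 + 4280) = -4743/7986 = -4743*1/7986 = -1581/2662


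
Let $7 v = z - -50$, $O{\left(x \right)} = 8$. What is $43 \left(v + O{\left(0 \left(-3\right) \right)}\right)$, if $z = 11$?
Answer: $\frac{5031}{7} \approx 718.71$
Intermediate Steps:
$v = \frac{61}{7}$ ($v = \frac{11 - -50}{7} = \frac{11 + 50}{7} = \frac{1}{7} \cdot 61 = \frac{61}{7} \approx 8.7143$)
$43 \left(v + O{\left(0 \left(-3\right) \right)}\right) = 43 \left(\frac{61}{7} + 8\right) = 43 \cdot \frac{117}{7} = \frac{5031}{7}$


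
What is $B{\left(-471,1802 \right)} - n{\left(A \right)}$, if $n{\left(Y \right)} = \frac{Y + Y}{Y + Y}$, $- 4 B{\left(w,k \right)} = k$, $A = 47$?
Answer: $- \frac{903}{2} \approx -451.5$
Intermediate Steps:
$B{\left(w,k \right)} = - \frac{k}{4}$
$n{\left(Y \right)} = 1$ ($n{\left(Y \right)} = \frac{2 Y}{2 Y} = 2 Y \frac{1}{2 Y} = 1$)
$B{\left(-471,1802 \right)} - n{\left(A \right)} = \left(- \frac{1}{4}\right) 1802 - 1 = - \frac{901}{2} - 1 = - \frac{903}{2}$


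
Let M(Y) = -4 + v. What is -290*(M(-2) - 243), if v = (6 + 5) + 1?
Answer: 68150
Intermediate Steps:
v = 12 (v = 11 + 1 = 12)
M(Y) = 8 (M(Y) = -4 + 12 = 8)
-290*(M(-2) - 243) = -290*(8 - 243) = -290*(-235) = 68150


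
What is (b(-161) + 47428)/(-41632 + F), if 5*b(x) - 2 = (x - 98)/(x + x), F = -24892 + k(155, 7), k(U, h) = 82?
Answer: -10908569/15281660 ≈ -0.71383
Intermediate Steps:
F = -24810 (F = -24892 + 82 = -24810)
b(x) = ⅖ + (-98 + x)/(10*x) (b(x) = ⅖ + ((x - 98)/(x + x))/5 = ⅖ + ((-98 + x)/((2*x)))/5 = ⅖ + ((-98 + x)*(1/(2*x)))/5 = ⅖ + ((-98 + x)/(2*x))/5 = ⅖ + (-98 + x)/(10*x))
(b(-161) + 47428)/(-41632 + F) = ((⅒)*(-98 + 5*(-161))/(-161) + 47428)/(-41632 - 24810) = ((⅒)*(-1/161)*(-98 - 805) + 47428)/(-66442) = ((⅒)*(-1/161)*(-903) + 47428)*(-1/66442) = (129/230 + 47428)*(-1/66442) = (10908569/230)*(-1/66442) = -10908569/15281660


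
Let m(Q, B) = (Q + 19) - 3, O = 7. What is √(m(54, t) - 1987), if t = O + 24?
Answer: 3*I*√213 ≈ 43.784*I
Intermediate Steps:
t = 31 (t = 7 + 24 = 31)
m(Q, B) = 16 + Q (m(Q, B) = (19 + Q) - 3 = 16 + Q)
√(m(54, t) - 1987) = √((16 + 54) - 1987) = √(70 - 1987) = √(-1917) = 3*I*√213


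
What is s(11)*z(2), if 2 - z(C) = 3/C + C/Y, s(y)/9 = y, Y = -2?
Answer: 297/2 ≈ 148.50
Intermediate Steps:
s(y) = 9*y
z(C) = 2 + C/2 - 3/C (z(C) = 2 - (3/C + C/(-2)) = 2 - (3/C + C*(-½)) = 2 - (3/C - C/2) = 2 + (C/2 - 3/C) = 2 + C/2 - 3/C)
s(11)*z(2) = (9*11)*(2 + (½)*2 - 3/2) = 99*(2 + 1 - 3*½) = 99*(2 + 1 - 3/2) = 99*(3/2) = 297/2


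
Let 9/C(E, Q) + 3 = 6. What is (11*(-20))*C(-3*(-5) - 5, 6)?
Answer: -660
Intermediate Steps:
C(E, Q) = 3 (C(E, Q) = 9/(-3 + 6) = 9/3 = 9*(⅓) = 3)
(11*(-20))*C(-3*(-5) - 5, 6) = (11*(-20))*3 = -220*3 = -660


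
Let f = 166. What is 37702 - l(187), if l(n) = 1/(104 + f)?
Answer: 10179539/270 ≈ 37702.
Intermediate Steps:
l(n) = 1/270 (l(n) = 1/(104 + 166) = 1/270)
37702 - l(187) = 37702 - 1*1/270 = 37702 - 1/270 = 10179539/270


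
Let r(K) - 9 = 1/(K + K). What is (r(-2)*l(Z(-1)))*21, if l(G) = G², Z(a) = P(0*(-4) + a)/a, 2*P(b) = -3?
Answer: 6615/16 ≈ 413.44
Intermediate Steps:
r(K) = 9 + 1/(2*K) (r(K) = 9 + 1/(K + K) = 9 + 1/(2*K))
P(b) = -3/2 (P(b) = (½)*(-3) = -3/2)
Z(a) = -3/(2*a)
(r(-2)*l(Z(-1)))*21 = ((9 + (½)/(-2))*(-3/2/(-1))²)*21 = ((9 + (½)*(-½))*(-3/2*(-1))²)*21 = ((9 - ¼)*(3/2)²)*21 = ((35/4)*(9/4))*21 = (315/16)*21 = 6615/16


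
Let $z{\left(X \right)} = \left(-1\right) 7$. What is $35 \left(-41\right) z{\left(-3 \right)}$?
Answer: $10045$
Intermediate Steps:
$z{\left(X \right)} = -7$
$35 \left(-41\right) z{\left(-3 \right)} = 35 \left(-41\right) \left(-7\right) = \left(-1435\right) \left(-7\right) = 10045$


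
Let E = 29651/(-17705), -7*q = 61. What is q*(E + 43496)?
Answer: -46974088769/123935 ≈ -3.7902e+5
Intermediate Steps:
q = -61/7 (q = -⅐*61 = -61/7 ≈ -8.7143)
E = -29651/17705 (E = 29651*(-1/17705) = -29651/17705 ≈ -1.6747)
q*(E + 43496) = -61*(-29651/17705 + 43496)/7 = -61/7*770067029/17705 = -46974088769/123935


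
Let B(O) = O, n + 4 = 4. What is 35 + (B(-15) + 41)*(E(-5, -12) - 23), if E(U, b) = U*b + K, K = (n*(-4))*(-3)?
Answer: 997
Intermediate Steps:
n = 0 (n = -4 + 4 = 0)
K = 0 (K = (0*(-4))*(-3) = 0*(-3) = 0)
E(U, b) = U*b (E(U, b) = U*b + 0 = U*b)
35 + (B(-15) + 41)*(E(-5, -12) - 23) = 35 + (-15 + 41)*(-5*(-12) - 23) = 35 + 26*(60 - 23) = 35 + 26*37 = 35 + 962 = 997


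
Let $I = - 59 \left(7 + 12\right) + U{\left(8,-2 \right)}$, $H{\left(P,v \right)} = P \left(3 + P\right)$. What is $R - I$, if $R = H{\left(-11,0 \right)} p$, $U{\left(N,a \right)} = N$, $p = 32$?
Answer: $3929$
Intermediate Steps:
$I = -1113$ ($I = - 59 \left(7 + 12\right) + 8 = \left(-59\right) 19 + 8 = -1121 + 8 = -1113$)
$R = 2816$ ($R = - 11 \left(3 - 11\right) 32 = \left(-11\right) \left(-8\right) 32 = 88 \cdot 32 = 2816$)
$R - I = 2816 - -1113 = 2816 + 1113 = 3929$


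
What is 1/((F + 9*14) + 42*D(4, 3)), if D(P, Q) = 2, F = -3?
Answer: 1/207 ≈ 0.0048309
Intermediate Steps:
1/((F + 9*14) + 42*D(4, 3)) = 1/((-3 + 9*14) + 42*2) = 1/((-3 + 126) + 84) = 1/(123 + 84) = 1/207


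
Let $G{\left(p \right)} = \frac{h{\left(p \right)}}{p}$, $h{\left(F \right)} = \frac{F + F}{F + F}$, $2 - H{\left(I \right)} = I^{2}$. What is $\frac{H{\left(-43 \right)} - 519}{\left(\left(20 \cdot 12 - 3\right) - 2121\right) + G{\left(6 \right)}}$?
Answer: $\frac{14196}{11303} \approx 1.2559$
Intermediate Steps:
$H{\left(I \right)} = 2 - I^{2}$
$h{\left(F \right)} = 1$ ($h{\left(F \right)} = \frac{2 F}{2 F} = 2 F \frac{1}{2 F} = 1$)
$G{\left(p \right)} = \frac{1}{p}$ ($G{\left(p \right)} = 1 \frac{1}{p} = \frac{1}{p}$)
$\frac{H{\left(-43 \right)} - 519}{\left(\left(20 \cdot 12 - 3\right) - 2121\right) + G{\left(6 \right)}} = \frac{\left(2 - \left(-43\right)^{2}\right) - 519}{\left(\left(20 \cdot 12 - 3\right) - 2121\right) + \frac{1}{6}} = \frac{\left(2 - 1849\right) - 519}{\left(\left(240 - 3\right) - 2121\right) + \frac{1}{6}} = \frac{\left(2 - 1849\right) - 519}{\left(237 - 2121\right) + \frac{1}{6}} = \frac{-1847 - 519}{-1884 + \frac{1}{6}} = - \frac{2366}{- \frac{11303}{6}} = \left(-2366\right) \left(- \frac{6}{11303}\right) = \frac{14196}{11303}$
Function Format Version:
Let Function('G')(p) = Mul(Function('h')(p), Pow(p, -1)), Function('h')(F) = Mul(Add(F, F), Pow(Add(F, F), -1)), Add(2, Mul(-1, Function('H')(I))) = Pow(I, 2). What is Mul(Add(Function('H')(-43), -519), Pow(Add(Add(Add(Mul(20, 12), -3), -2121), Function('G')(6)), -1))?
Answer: Rational(14196, 11303) ≈ 1.2559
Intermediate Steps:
Function('H')(I) = Add(2, Mul(-1, Pow(I, 2)))
Function('h')(F) = 1 (Function('h')(F) = Mul(Mul(2, F), Pow(Mul(2, F), -1)) = Mul(Mul(2, F), Mul(Rational(1, 2), Pow(F, -1))) = 1)
Function('G')(p) = Pow(p, -1) (Function('G')(p) = Mul(1, Pow(p, -1)) = Pow(p, -1))
Mul(Add(Function('H')(-43), -519), Pow(Add(Add(Add(Mul(20, 12), -3), -2121), Function('G')(6)), -1)) = Mul(Add(Add(2, Mul(-1, Pow(-43, 2))), -519), Pow(Add(Add(Add(Mul(20, 12), -3), -2121), Pow(6, -1)), -1)) = Mul(Add(Add(2, Mul(-1, 1849)), -519), Pow(Add(Add(Add(240, -3), -2121), Rational(1, 6)), -1)) = Mul(Add(Add(2, -1849), -519), Pow(Add(Add(237, -2121), Rational(1, 6)), -1)) = Mul(Add(-1847, -519), Pow(Add(-1884, Rational(1, 6)), -1)) = Mul(-2366, Pow(Rational(-11303, 6), -1)) = Mul(-2366, Rational(-6, 11303)) = Rational(14196, 11303)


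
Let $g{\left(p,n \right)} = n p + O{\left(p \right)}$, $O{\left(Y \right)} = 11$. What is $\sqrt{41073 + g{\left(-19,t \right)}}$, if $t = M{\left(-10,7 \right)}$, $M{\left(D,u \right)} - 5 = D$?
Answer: $\sqrt{41179} \approx 202.93$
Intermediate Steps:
$M{\left(D,u \right)} = 5 + D$
$t = -5$ ($t = 5 - 10 = -5$)
$g{\left(p,n \right)} = 11 + n p$ ($g{\left(p,n \right)} = n p + 11 = 11 + n p$)
$\sqrt{41073 + g{\left(-19,t \right)}} = \sqrt{41073 + \left(11 - -95\right)} = \sqrt{41073 + \left(11 + 95\right)} = \sqrt{41073 + 106} = \sqrt{41179}$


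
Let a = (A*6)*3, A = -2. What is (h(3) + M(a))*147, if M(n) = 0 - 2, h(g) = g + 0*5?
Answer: 147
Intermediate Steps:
a = -36 (a = -2*6*3 = -12*3 = -36)
h(g) = g (h(g) = g + 0 = g)
M(n) = -2
(h(3) + M(a))*147 = (3 - 2)*147 = 1*147 = 147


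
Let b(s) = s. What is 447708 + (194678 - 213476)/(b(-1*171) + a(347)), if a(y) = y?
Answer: 39388905/88 ≈ 4.4760e+5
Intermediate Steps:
447708 + (194678 - 213476)/(b(-1*171) + a(347)) = 447708 + (194678 - 213476)/(-1*171 + 347) = 447708 - 18798/(-171 + 347) = 447708 - 18798/176 = 447708 - 18798*1/176 = 447708 - 9399/88 = 39388905/88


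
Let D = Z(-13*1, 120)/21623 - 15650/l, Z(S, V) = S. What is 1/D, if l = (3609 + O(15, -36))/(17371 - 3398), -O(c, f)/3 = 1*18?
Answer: -15373953/945692509513 ≈ -1.6257e-5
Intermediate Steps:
O(c, f) = -54 (O(c, f) = -3*18 = -54)
l = 3555/13973 (l = (3609 - 54)/(17371 - 3398) = 3555/13973 ≈ 0.25442)
D = -945692509513/15373953 (D = -13*1/21623 - 15650/3555/13973 = -13*1/21623 - 15650*13973/3555 = -13/21623 - 43735490/711 = -945692509513/15373953 ≈ -61513.)
1/D = 1/(-945692509513/15373953) = -15373953/945692509513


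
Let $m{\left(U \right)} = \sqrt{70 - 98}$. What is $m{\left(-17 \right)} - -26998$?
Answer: $26998 + 2 i \sqrt{7} \approx 26998.0 + 5.2915 i$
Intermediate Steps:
$m{\left(U \right)} = 2 i \sqrt{7}$ ($m{\left(U \right)} = \sqrt{-28} = 2 i \sqrt{7}$)
$m{\left(-17 \right)} - -26998 = 2 i \sqrt{7} - -26998 = 2 i \sqrt{7} + 26998 = 26998 + 2 i \sqrt{7}$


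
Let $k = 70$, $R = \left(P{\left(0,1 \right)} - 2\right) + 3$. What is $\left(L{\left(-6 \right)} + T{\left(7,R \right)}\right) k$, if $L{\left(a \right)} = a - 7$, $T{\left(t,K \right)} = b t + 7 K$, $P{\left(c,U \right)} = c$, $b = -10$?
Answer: $-5320$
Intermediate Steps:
$R = 1$ ($R = \left(0 - 2\right) + 3 = -2 + 3 = 1$)
$T{\left(t,K \right)} = - 10 t + 7 K$
$L{\left(a \right)} = -7 + a$ ($L{\left(a \right)} = a - 7 = -7 + a$)
$\left(L{\left(-6 \right)} + T{\left(7,R \right)}\right) k = \left(\left(-7 - 6\right) + \left(\left(-10\right) 7 + 7 \cdot 1\right)\right) 70 = \left(-13 + \left(-70 + 7\right)\right) 70 = \left(-13 - 63\right) 70 = \left(-76\right) 70 = -5320$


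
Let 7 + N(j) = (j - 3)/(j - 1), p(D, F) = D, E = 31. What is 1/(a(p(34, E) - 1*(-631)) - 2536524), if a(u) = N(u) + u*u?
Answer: -332/695309261 ≈ -4.7749e-7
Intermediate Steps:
N(j) = -7 + (-3 + j)/(-1 + j) (N(j) = -7 + (j - 3)/(j - 1) = -7 + (-3 + j)/(-1 + j))
a(u) = u² + 2*(2 - 3*u)/(-1 + u) (a(u) = 2*(2 - 3*u)/(-1 + u) + u*u = 2*(2 - 3*u)/(-1 + u) + u² = u² + 2*(2 - 3*u)/(-1 + u))
1/(a(p(34, E) - 1*(-631)) - 2536524) = 1/((4 - 6*(34 - 1*(-631)) + (34 - 1*(-631))²*(-1 + (34 - 1*(-631))))/(-1 + (34 - 1*(-631))) - 2536524) = 1/((4 - 6*(34 + 631) + (34 + 631)²*(-1 + (34 + 631)))/(-1 + (34 + 631)) - 2536524) = 1/((4 - 6*665 + 665²*(-1 + 665))/(-1 + 665) - 2536524) = 1/((4 - 3990 + 442225*664)/664 - 2536524) = 1/((4 - 3990 + 293637400)/664 - 2536524) = 1/((1/664)*293633414 - 2536524) = 1/(146816707/332 - 2536524) = 1/(-695309261/332) = -332/695309261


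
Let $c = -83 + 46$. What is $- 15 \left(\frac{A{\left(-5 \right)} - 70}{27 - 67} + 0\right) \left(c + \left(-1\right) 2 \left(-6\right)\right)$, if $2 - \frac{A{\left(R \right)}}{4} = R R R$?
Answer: $- \frac{16425}{4} \approx -4106.3$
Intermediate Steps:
$A{\left(R \right)} = 8 - 4 R^{3}$ ($A{\left(R \right)} = 8 - 4 R R R = 8 - 4 R^{2} R = 8 - 4 R^{3}$)
$c = -37$
$- 15 \left(\frac{A{\left(-5 \right)} - 70}{27 - 67} + 0\right) \left(c + \left(-1\right) 2 \left(-6\right)\right) = - 15 \left(\frac{\left(8 - 4 \left(-5\right)^{3}\right) - 70}{27 - 67} + 0\right) \left(-37 + \left(-1\right) 2 \left(-6\right)\right) = - 15 \left(\frac{\left(8 - -500\right) - 70}{-40} + 0\right) \left(-37 - -12\right) = - 15 \left(\left(\left(8 + 500\right) - 70\right) \left(- \frac{1}{40}\right) + 0\right) \left(-37 + 12\right) = - 15 \left(\left(508 - 70\right) \left(- \frac{1}{40}\right) + 0\right) \left(-25\right) = - 15 \left(438 \left(- \frac{1}{40}\right) + 0\right) \left(-25\right) = - 15 \left(- \frac{219}{20} + 0\right) \left(-25\right) = - 15 \left(\left(- \frac{219}{20}\right) \left(-25\right)\right) = \left(-15\right) \frac{1095}{4} = - \frac{16425}{4}$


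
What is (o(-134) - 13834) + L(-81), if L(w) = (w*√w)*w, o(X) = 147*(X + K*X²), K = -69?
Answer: -182161240 + 59049*I ≈ -1.8216e+8 + 59049.0*I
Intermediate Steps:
o(X) = -10143*X² + 147*X (o(X) = 147*(X - 69*X²) = -10143*X² + 147*X)
L(w) = w^(5/2) (L(w) = w^(3/2)*w = w^(5/2))
(o(-134) - 13834) + L(-81) = (147*(-134)*(1 - 69*(-134)) - 13834) + (-81)^(5/2) = (147*(-134)*(1 + 9246) - 13834) + 59049*I = (147*(-134)*9247 - 13834) + 59049*I = (-182147406 - 13834) + 59049*I = -182161240 + 59049*I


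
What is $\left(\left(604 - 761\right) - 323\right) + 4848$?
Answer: $4368$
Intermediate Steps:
$\left(\left(604 - 761\right) - 323\right) + 4848 = \left(-157 - 323\right) + 4848 = -480 + 4848 = 4368$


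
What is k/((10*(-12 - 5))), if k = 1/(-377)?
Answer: 1/64090 ≈ 1.5603e-5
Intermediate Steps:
k = -1/377 ≈ -0.0026525
k/((10*(-12 - 5))) = -1/(10*(-12 - 5))/377 = -1/(377*(10*(-17))) = -1/377/(-170) = -1/377*(-1/170) = 1/64090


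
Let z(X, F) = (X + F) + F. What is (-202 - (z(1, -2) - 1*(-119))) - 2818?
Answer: -3136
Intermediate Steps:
z(X, F) = X + 2*F (z(X, F) = (F + X) + F = X + 2*F)
(-202 - (z(1, -2) - 1*(-119))) - 2818 = (-202 - ((1 + 2*(-2)) - 1*(-119))) - 2818 = (-202 - ((1 - 4) + 119)) - 2818 = (-202 - (-3 + 119)) - 2818 = (-202 - 1*116) - 2818 = (-202 - 116) - 2818 = -318 - 2818 = -3136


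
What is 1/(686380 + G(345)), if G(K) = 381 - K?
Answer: 1/686416 ≈ 1.4568e-6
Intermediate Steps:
1/(686380 + G(345)) = 1/(686380 + (381 - 1*345)) = 1/(686380 + (381 - 345)) = 1/(686380 + 36) = 1/686416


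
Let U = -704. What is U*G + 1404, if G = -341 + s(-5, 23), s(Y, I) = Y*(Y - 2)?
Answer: 216828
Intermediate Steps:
s(Y, I) = Y*(-2 + Y)
G = -306 (G = -341 - 5*(-2 - 5) = -341 - 5*(-7) = -341 + 35 = -306)
U*G + 1404 = -704*(-306) + 1404 = 215424 + 1404 = 216828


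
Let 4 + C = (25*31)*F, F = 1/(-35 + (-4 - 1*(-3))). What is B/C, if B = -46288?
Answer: 1666368/919 ≈ 1813.2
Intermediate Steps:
F = -1/36 (F = 1/(-35 + (-4 + 3)) = 1/(-35 - 1) = 1/(-36) = -1/36 ≈ -0.027778)
C = -919/36 (C = -4 + (25*31)*(-1/36) = -4 + 775*(-1/36) = -4 - 775/36 = -919/36 ≈ -25.528)
B/C = -46288/(-919/36) = -46288*(-36/919) = 1666368/919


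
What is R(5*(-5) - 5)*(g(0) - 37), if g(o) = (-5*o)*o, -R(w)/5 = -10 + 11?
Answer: 185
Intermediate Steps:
R(w) = -5 (R(w) = -5*(-10 + 11) = -5*1 = -5)
g(o) = -5*o²
R(5*(-5) - 5)*(g(0) - 37) = -5*(-5*0² - 37) = -5*(-5*0 - 37) = -5*(0 - 37) = -5*(-37) = 185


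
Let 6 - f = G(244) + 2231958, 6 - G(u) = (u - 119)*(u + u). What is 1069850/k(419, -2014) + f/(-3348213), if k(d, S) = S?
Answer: -1788856684319/3371650491 ≈ -530.56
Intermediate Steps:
G(u) = 6 - 2*u*(-119 + u) (G(u) = 6 - (u - 119)*(u + u) = 6 - (-119 + u)*2*u = 6 - 2*u*(-119 + u))
f = -2170958 (f = 6 - ((6 - 2*244² + 238*244) + 2231958) = 6 - ((6 - 2*59536 + 58072) + 2231958) = 6 - ((6 - 119072 + 58072) + 2231958) = 6 - (-60994 + 2231958) = 6 - 1*2170964 = 6 - 2170964 = -2170958)
1069850/k(419, -2014) + f/(-3348213) = 1069850/(-2014) - 2170958/(-3348213) = 1069850*(-1/2014) - 2170958*(-1/3348213) = -534925/1007 + 2170958/3348213 = -1788856684319/3371650491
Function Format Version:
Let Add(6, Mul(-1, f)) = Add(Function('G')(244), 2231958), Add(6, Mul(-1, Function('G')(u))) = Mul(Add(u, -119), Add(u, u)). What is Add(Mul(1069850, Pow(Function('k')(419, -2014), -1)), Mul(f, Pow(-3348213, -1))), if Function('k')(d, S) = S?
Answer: Rational(-1788856684319, 3371650491) ≈ -530.56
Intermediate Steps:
Function('G')(u) = Add(6, Mul(-2, u, Add(-119, u))) (Function('G')(u) = Add(6, Mul(-1, Mul(Add(u, -119), Add(u, u)))) = Add(6, Mul(-1, Mul(Add(-119, u), Mul(2, u)))) = Add(6, Mul(-1, Mul(2, u, Add(-119, u)))) = Add(6, Mul(-2, u, Add(-119, u))))
f = -2170958 (f = Add(6, Mul(-1, Add(Add(6, Mul(-2, Pow(244, 2)), Mul(238, 244)), 2231958))) = Add(6, Mul(-1, Add(Add(6, Mul(-2, 59536), 58072), 2231958))) = Add(6, Mul(-1, Add(Add(6, -119072, 58072), 2231958))) = Add(6, Mul(-1, Add(-60994, 2231958))) = Add(6, Mul(-1, 2170964)) = Add(6, -2170964) = -2170958)
Add(Mul(1069850, Pow(Function('k')(419, -2014), -1)), Mul(f, Pow(-3348213, -1))) = Add(Mul(1069850, Pow(-2014, -1)), Mul(-2170958, Pow(-3348213, -1))) = Add(Mul(1069850, Rational(-1, 2014)), Mul(-2170958, Rational(-1, 3348213))) = Add(Rational(-534925, 1007), Rational(2170958, 3348213)) = Rational(-1788856684319, 3371650491)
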